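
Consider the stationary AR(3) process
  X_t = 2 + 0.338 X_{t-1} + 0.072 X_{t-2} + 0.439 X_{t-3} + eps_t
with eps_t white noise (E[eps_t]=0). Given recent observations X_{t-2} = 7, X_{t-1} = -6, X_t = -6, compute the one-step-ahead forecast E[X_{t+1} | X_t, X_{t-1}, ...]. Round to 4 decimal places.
E[X_{t+1} \mid \mathcal F_t] = 2.6130

For an AR(p) model X_t = c + sum_i phi_i X_{t-i} + eps_t, the
one-step-ahead conditional mean is
  E[X_{t+1} | X_t, ...] = c + sum_i phi_i X_{t+1-i}.
Substitute known values:
  E[X_{t+1} | ...] = 2 + (0.338) * (-6) + (0.072) * (-6) + (0.439) * (7)
                   = 2.6130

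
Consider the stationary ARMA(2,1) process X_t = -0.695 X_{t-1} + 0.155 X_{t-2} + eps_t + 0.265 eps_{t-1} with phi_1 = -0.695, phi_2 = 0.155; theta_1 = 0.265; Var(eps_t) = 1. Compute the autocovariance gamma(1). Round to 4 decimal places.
\gamma(1) = -1.3387

Multiply the model equation by X_{t-k} and take expectations. With theta_0 = psi_0 = 1 and psi_j the MA(infinity) weights, this gives
  gamma(k) - sum_i phi_i gamma(k-i) = c_k,
  c_k = sigma^2 * sum_{j=k..q} theta_j psi_{j-k}   (c_k = 0 for k > q),
using gamma(-m) = gamma(m).
psi-weights needed (psi_j = theta_j + sum_i phi_i psi_{j-i}):
  psi_1 = theta_1 + phi_1 = 0.265 + (-0.695) = -0.43
Right-hand sides:
  c_0 = sigma^2 (1 + theta_1 psi_1) = 1 * (1 + (0.265)(-0.43)) = 1 * 0.88605 = 0.88605
  c_1 = sigma^2 theta_1 = 1 * (0.265) = 0.265
  c_2 = 0
Equations for k = 0, 1, 2 (AR order 2, c_2 = 0):
  (E0) gamma(0) = phi_1 gamma(1) + phi_2 gamma(2) + c_0
  (E1) gamma(1) = phi_1 gamma(0) + phi_2 gamma(1) + c_1
  (E2) gamma(2) = phi_1 gamma(1) + phi_2 gamma(0)
From (E1): gamma(1) = A gamma(0) + B with
  A = phi_1 / (1 - phi_2) = -0.695 / 0.845 = -0.822485,   B = c_1 / (1 - phi_2) = 0.265 / 0.845 = 0.313609.
Insert (E2) into (E0): gamma(0) (1 - phi_2^2) = phi_1 (1 + phi_2) gamma(1) + c_0.
  phi_1 (1 + phi_2) = (-0.695)(1.155) = -0.802725,   1 - phi_2^2 = 0.975975.
Replace gamma(1) by A gamma(0) + B and collect gamma(0):
  gamma(0) [0.975975 - (-0.802725)(-0.822485)] = (-0.802725)(0.313609) + 0.88605
  gamma(0) * 0.315746 = 0.634308
  gamma(0) = 0.634308 / 0.315746 = 2.008921.
  gamma(1) = A gamma(0) + B = (-0.822485)(2.008921) + (0.313609) = -1.338698.
Therefore gamma(1) = -1.3387 (to 4 decimal places).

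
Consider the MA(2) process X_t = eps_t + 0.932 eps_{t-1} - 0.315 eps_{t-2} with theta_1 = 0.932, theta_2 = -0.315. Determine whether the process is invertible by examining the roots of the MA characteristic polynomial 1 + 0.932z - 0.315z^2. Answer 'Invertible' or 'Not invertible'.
\text{Not invertible}

The MA(q) characteristic polynomial is P(z) = 1 + 0.932z - 0.315z^2.
Invertibility requires all roots to lie outside the unit circle, i.e. |z| > 1 for every root.
Set 1 + (0.932) z + (-0.315) z^2 = 0, i.e. a z^2 + b z + c = 0 with a = -0.315, b = 0.932, c = 1.
Discriminant D = b^2 - 4ac = (0.932)^2 - 4*(-0.315)*1 = 0.868624 - (-1.26) = 2.128624.
D >= 0, so the roots are real: z = (-b +/- sqrt(D)) / (2a) = (-0.932 +/- 1.45898) / (-0.63).
  z_1 = (-0.932 + 1.45898) / (-0.63) = -0.8365,   |z_1| = 0.8365.
  z_2 = (-0.932 - 1.45898) / (-0.63) = 3.7952,   |z_2| = 3.7952.
Moduli of all roots: 0.8365, 3.7952.
All moduli strictly greater than 1? No.
Verdict: Not invertible.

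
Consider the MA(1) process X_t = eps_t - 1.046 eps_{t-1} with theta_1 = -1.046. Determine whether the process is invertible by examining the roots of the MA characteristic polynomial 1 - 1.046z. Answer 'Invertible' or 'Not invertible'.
\text{Not invertible}

The MA(q) characteristic polynomial is P(z) = 1 - 1.046z.
Invertibility requires all roots to lie outside the unit circle, i.e. |z| > 1 for every root.
This is linear in z: 1 + (-1.046) z = 0  =>  z = -1/(-1.046) = 0.956023,  |z| = 0.956023.
Moduli of all roots: 0.9560.
All moduli strictly greater than 1? No.
Verdict: Not invertible.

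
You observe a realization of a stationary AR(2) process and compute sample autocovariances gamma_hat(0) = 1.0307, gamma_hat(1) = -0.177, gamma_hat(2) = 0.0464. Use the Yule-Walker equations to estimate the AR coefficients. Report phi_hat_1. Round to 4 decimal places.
\hat\phi_{1} = -0.1690

The Yule-Walker equations for an AR(p) process read, in matrix form,
  Gamma_p phi = r_p,   with   (Gamma_p)_{ij} = gamma(|i - j|),
                       (r_p)_i = gamma(i),   i,j = 1..p.
Substitute the sample gammas (Toeplitz matrix and right-hand side of size 2):
  Gamma_p = [[1.0307, -0.177], [-0.177, 1.0307]]
  r_p     = [-0.177, 0.0464]
Written out:
  1.0307 phi_1 - 0.177 phi_2 = -0.177
  -0.177 phi_1 + 1.0307 phi_2 = 0.0464
Solve by Cramer's rule:
  det = gamma(0)^2 - gamma(1)^2 = (1.0307)^2 - (-0.177)^2 = 1.06234249 - 0.031329 = 1.03101349
  phi_hat_1 = [gamma(1) gamma(0) - gamma(1) gamma(2)] / det = [(-0.177)(1.0307) - (-0.177)(0.0464)] / 1.03101349 = -0.1742211 / 1.03101349 = -0.169
  phi_hat_2 = [gamma(0) gamma(2) - gamma(1)^2] / det = [(1.0307)(0.0464) - (-0.177)^2] / 1.03101349 = 0.01649548 / 1.03101349 = 0.016
So phi_hat = [-0.1690, 0.0160].
Therefore phi_hat_1 = -0.1690.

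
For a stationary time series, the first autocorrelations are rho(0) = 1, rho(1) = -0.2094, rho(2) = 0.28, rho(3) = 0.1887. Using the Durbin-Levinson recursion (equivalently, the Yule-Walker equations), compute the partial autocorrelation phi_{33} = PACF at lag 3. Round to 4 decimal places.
\phi_{33} = 0.3170

The PACF at lag k is phi_{kk}, the last component of the solution
to the Yule-Walker system G_k phi = r_k where
  (G_k)_{ij} = rho(|i - j|), (r_k)_i = rho(i), i,j = 1..k.
Equivalently, Durbin-Levinson gives phi_{kk} iteratively:
  phi_{11} = rho(1)
  phi_{kk} = [rho(k) - sum_{j=1..k-1} phi_{k-1,j} rho(k-j)]
            / [1 - sum_{j=1..k-1} phi_{k-1,j} rho(j)],
  phi_{k,j} = phi_{k-1,j} - phi_{kk} phi_{k-1,k-j},  j = 1..k-1.
Step k = 1:
  phi_11 = rho(1) = -0.2094.
Step k = 2:
  phi_22 = [rho(2) - phi_11 rho(1)] / [1 - phi_11 rho(1)] = [0.28 - (-0.2094)(-0.2094)] / [1 - (-0.2094)(-0.2094)]
         = 0.23615164 / 0.95615164 = 0.246981.
  Update: phi_21 = phi_11 - phi_22 phi_11 = -0.2094 - (0.246981)(-0.2094) = -0.157682.
Step k = 3:
  phi_33 = [rho(3) - phi_21 rho(2) - phi_22 rho(1)] / [1 - phi_21 rho(1) - phi_22 rho(2)]
    numerator   = 0.1887 - (-0.157682)(0.28) - (0.246981)(-0.2094) = 0.28456889
    denominator = 1 - (-0.157682)(-0.2094) - (0.246981)(0.28) = 0.89782658
  phi_33 = 0.28456889 / 0.89782658 = 0.317.
Therefore phi_{33} = 0.3170.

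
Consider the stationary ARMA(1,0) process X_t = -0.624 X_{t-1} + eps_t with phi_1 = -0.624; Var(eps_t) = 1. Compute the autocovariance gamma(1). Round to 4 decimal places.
\gamma(1) = -1.0219

Multiply the model equation by X_{t-k} and take expectations. With theta_0 = psi_0 = 1 and psi_j the MA(infinity) weights, this gives
  gamma(k) - sum_i phi_i gamma(k-i) = c_k,
  c_k = sigma^2 * sum_{j=k..q} theta_j psi_{j-k}   (c_k = 0 for k > q),
using gamma(-m) = gamma(m).
Pure AR (q = 0): c_0 = sigma^2 = 1, c_k = 0 for k >= 1.
Equations for k = 0 and k = 1 (AR order 1):
  gamma(0) = phi_1 gamma(1) + c_0
  gamma(1) = phi_1 gamma(0) + c_1
Substituting the second into the first: gamma(0) (1 - phi_1^2) = c_0 + phi_1 c_1, so
  gamma(0) = c_0 / (1 - phi_1^2) = 1 / (1 - (-0.624)^2) = 1 / 0.610624 = 1.637669.
  gamma(1) = phi_1 gamma(0) = (-0.624)(1.637669) = -1.021905.
Therefore gamma(1) = -1.0219 (to 4 decimal places).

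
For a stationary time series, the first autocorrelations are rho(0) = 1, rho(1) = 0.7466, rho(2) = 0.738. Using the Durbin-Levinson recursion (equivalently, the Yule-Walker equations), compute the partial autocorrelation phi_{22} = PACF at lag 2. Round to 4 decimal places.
\phi_{22} = 0.4080

The PACF at lag k is phi_{kk}, the last component of the solution
to the Yule-Walker system G_k phi = r_k where
  (G_k)_{ij} = rho(|i - j|), (r_k)_i = rho(i), i,j = 1..k.
Equivalently, Durbin-Levinson gives phi_{kk} iteratively:
  phi_{11} = rho(1)
  phi_{kk} = [rho(k) - sum_{j=1..k-1} phi_{k-1,j} rho(k-j)]
            / [1 - sum_{j=1..k-1} phi_{k-1,j} rho(j)],
  phi_{k,j} = phi_{k-1,j} - phi_{kk} phi_{k-1,k-j},  j = 1..k-1.
Step k = 1:
  phi_11 = rho(1) = 0.7466.
Step k = 2:
  phi_22 = [rho(2) - phi_11 rho(1)] / [1 - phi_11 rho(1)] = [0.738 - (0.7466)(0.7466)] / [1 - (0.7466)(0.7466)]
         = 0.18058844 / 0.44258844 = 0.408.
Therefore phi_{22} = 0.4080.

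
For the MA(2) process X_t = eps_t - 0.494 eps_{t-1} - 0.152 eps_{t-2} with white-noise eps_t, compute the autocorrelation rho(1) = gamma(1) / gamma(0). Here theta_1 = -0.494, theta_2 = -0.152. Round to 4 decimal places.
\rho(1) = -0.3306

For an MA(q) process with theta_0 = 1, the autocovariance is
  gamma(k) = sigma^2 * sum_{i=0..q-k} theta_i * theta_{i+k},
and rho(k) = gamma(k) / gamma(0). Sigma^2 cancels.
  numerator   = (1)*(-0.494) + (-0.494)*(-0.152) = -0.418912.
  denominator = (1)^2 + (-0.494)^2 + (-0.152)^2 = 1.26714.
  rho(1) = -0.418912 / 1.26714 = -0.3306.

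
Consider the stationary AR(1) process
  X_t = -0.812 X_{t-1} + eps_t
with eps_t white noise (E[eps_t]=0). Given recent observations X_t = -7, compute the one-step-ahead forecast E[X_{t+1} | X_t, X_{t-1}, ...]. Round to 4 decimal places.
E[X_{t+1} \mid \mathcal F_t] = 5.6840

For an AR(p) model X_t = c + sum_i phi_i X_{t-i} + eps_t, the
one-step-ahead conditional mean is
  E[X_{t+1} | X_t, ...] = c + sum_i phi_i X_{t+1-i}.
Substitute known values:
  E[X_{t+1} | ...] = (-0.812) * (-7)
                   = 5.6840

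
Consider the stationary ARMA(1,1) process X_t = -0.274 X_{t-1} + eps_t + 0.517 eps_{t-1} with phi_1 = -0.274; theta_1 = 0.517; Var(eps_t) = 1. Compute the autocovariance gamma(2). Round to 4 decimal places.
\gamma(2) = -0.0618

Multiply the model equation by X_{t-k} and take expectations. With theta_0 = psi_0 = 1 and psi_j the MA(infinity) weights, this gives
  gamma(k) - sum_i phi_i gamma(k-i) = c_k,
  c_k = sigma^2 * sum_{j=k..q} theta_j psi_{j-k}   (c_k = 0 for k > q),
using gamma(-m) = gamma(m).
psi-weights needed (psi_j = theta_j + sum_i phi_i psi_{j-i}):
  psi_1 = theta_1 + phi_1 = 0.517 + (-0.274) = 0.243
Right-hand sides:
  c_0 = sigma^2 (1 + theta_1 psi_1) = 1 * (1 + (0.517)(0.243)) = 1 * 1.125631 = 1.125631
  c_1 = sigma^2 theta_1 = 1 * (0.517) = 0.517
  c_2 = 0
Equations for k = 0 and k = 1 (AR order 1):
  gamma(0) = phi_1 gamma(1) + c_0
  gamma(1) = phi_1 gamma(0) + c_1
Substituting the second into the first: gamma(0) (1 - phi_1^2) = c_0 + phi_1 c_1, so
  gamma(0) = (c_0 + phi_1 c_1) / (1 - phi_1^2) = (1.125631 + (-0.274)(0.517)) / (1 - (-0.274)^2) = 0.983973 / 0.924924 = 1.063842.
  gamma(1) = phi_1 gamma(0) + c_1 = (-0.274)(1.063842) + (0.517) = 0.225507.
For k = 2 (> q): gamma(2) = phi_1 gamma(1) = (-0.274)(0.225507) = -0.061789.
Therefore gamma(2) = -0.0618 (to 4 decimal places).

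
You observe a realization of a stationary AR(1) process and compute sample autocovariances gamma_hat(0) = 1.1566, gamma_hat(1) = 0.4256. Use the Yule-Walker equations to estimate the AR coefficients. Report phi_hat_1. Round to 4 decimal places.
\hat\phi_{1} = 0.3680

The Yule-Walker equations for an AR(p) process read, in matrix form,
  Gamma_p phi = r_p,   with   (Gamma_p)_{ij} = gamma(|i - j|),
                       (r_p)_i = gamma(i),   i,j = 1..p.
Substitute the sample gammas (Toeplitz matrix and right-hand side of size 1):
  Gamma_p = [[1.1566]]
  r_p     = [0.4256]
With p = 1 this is the single equation gamma(0) phi_1 = gamma(1):
  phi_hat_1 = gamma(1) / gamma(0) = 0.4256 / 1.1566 = 0.3680.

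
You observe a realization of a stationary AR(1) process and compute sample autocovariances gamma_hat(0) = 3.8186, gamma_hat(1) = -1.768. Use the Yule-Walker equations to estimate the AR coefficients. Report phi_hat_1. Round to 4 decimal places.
\hat\phi_{1} = -0.4630

The Yule-Walker equations for an AR(p) process read, in matrix form,
  Gamma_p phi = r_p,   with   (Gamma_p)_{ij} = gamma(|i - j|),
                       (r_p)_i = gamma(i),   i,j = 1..p.
Substitute the sample gammas (Toeplitz matrix and right-hand side of size 1):
  Gamma_p = [[3.8186]]
  r_p     = [-1.768]
With p = 1 this is the single equation gamma(0) phi_1 = gamma(1):
  phi_hat_1 = gamma(1) / gamma(0) = -1.768 / 3.8186 = -0.4630.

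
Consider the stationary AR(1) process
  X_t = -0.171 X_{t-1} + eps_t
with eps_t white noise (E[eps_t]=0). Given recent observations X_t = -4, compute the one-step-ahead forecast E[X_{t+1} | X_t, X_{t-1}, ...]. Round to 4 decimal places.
E[X_{t+1} \mid \mathcal F_t] = 0.6840

For an AR(p) model X_t = c + sum_i phi_i X_{t-i} + eps_t, the
one-step-ahead conditional mean is
  E[X_{t+1} | X_t, ...] = c + sum_i phi_i X_{t+1-i}.
Substitute known values:
  E[X_{t+1} | ...] = (-0.171) * (-4)
                   = 0.6840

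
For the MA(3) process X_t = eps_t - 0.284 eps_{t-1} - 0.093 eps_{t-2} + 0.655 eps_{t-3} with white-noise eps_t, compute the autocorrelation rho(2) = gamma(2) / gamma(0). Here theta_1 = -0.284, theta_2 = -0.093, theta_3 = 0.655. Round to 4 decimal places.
\rho(2) = -0.1838

For an MA(q) process with theta_0 = 1, the autocovariance is
  gamma(k) = sigma^2 * sum_{i=0..q-k} theta_i * theta_{i+k},
and rho(k) = gamma(k) / gamma(0). Sigma^2 cancels.
  numerator   = (1)*(-0.093) + (-0.284)*(0.655) = -0.27902.
  denominator = (1)^2 + (-0.284)^2 + (-0.093)^2 + (0.655)^2 = 1.51833.
  rho(2) = -0.27902 / 1.51833 = -0.1838.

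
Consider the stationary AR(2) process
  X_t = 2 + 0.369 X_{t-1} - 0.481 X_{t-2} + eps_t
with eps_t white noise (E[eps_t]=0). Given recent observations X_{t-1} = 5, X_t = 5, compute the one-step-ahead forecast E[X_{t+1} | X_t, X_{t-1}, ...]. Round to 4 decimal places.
E[X_{t+1} \mid \mathcal F_t] = 1.4400

For an AR(p) model X_t = c + sum_i phi_i X_{t-i} + eps_t, the
one-step-ahead conditional mean is
  E[X_{t+1} | X_t, ...] = c + sum_i phi_i X_{t+1-i}.
Substitute known values:
  E[X_{t+1} | ...] = 2 + (0.369) * (5) + (-0.481) * (5)
                   = 1.4400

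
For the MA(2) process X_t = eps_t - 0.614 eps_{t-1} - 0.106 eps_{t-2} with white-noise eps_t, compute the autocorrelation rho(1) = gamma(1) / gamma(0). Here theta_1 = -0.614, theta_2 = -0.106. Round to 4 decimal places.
\rho(1) = -0.3954

For an MA(q) process with theta_0 = 1, the autocovariance is
  gamma(k) = sigma^2 * sum_{i=0..q-k} theta_i * theta_{i+k},
and rho(k) = gamma(k) / gamma(0). Sigma^2 cancels.
  numerator   = (1)*(-0.614) + (-0.614)*(-0.106) = -0.548916.
  denominator = (1)^2 + (-0.614)^2 + (-0.106)^2 = 1.388232.
  rho(1) = -0.548916 / 1.388232 = -0.3954.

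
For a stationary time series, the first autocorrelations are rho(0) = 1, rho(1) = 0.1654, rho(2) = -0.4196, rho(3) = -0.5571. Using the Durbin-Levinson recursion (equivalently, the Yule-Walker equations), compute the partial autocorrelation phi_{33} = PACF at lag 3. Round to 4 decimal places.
\phi_{33} = -0.4950

The PACF at lag k is phi_{kk}, the last component of the solution
to the Yule-Walker system G_k phi = r_k where
  (G_k)_{ij} = rho(|i - j|), (r_k)_i = rho(i), i,j = 1..k.
Equivalently, Durbin-Levinson gives phi_{kk} iteratively:
  phi_{11} = rho(1)
  phi_{kk} = [rho(k) - sum_{j=1..k-1} phi_{k-1,j} rho(k-j)]
            / [1 - sum_{j=1..k-1} phi_{k-1,j} rho(j)],
  phi_{k,j} = phi_{k-1,j} - phi_{kk} phi_{k-1,k-j},  j = 1..k-1.
Step k = 1:
  phi_11 = rho(1) = 0.1654.
Step k = 2:
  phi_22 = [rho(2) - phi_11 rho(1)] / [1 - phi_11 rho(1)] = [-0.4196 - (0.1654)(0.1654)] / [1 - (0.1654)(0.1654)]
         = -0.44695716 / 0.97264284 = -0.459529.
  Update: phi_21 = phi_11 - phi_22 phi_11 = 0.1654 - (-0.459529)(0.1654) = 0.241406.
Step k = 3:
  phi_33 = [rho(3) - phi_21 rho(2) - phi_22 rho(1)] / [1 - phi_21 rho(1) - phi_22 rho(2)]
    numerator   = -0.5571 - (0.241406)(-0.4196) - (-0.459529)(0.1654) = -0.37980001
    denominator = 1 - (0.241406)(0.1654) - (-0.459529)(-0.4196) = 0.76725326
  phi_33 = -0.37980001 / 0.76725326 = -0.495.
Therefore phi_{33} = -0.4950.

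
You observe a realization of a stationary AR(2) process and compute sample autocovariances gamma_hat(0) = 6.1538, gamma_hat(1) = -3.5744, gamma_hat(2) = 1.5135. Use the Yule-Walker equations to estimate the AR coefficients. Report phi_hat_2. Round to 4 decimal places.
\hat\phi_{2} = -0.1380

The Yule-Walker equations for an AR(p) process read, in matrix form,
  Gamma_p phi = r_p,   with   (Gamma_p)_{ij} = gamma(|i - j|),
                       (r_p)_i = gamma(i),   i,j = 1..p.
Substitute the sample gammas (Toeplitz matrix and right-hand side of size 2):
  Gamma_p = [[6.1538, -3.5744], [-3.5744, 6.1538]]
  r_p     = [-3.5744, 1.5135]
Written out:
  6.1538 phi_1 - 3.5744 phi_2 = -3.5744
  -3.5744 phi_1 + 6.1538 phi_2 = 1.5135
Solve by Cramer's rule:
  det = gamma(0)^2 - gamma(1)^2 = (6.1538)^2 - (-3.5744)^2 = 37.86925444 - 12.77633536 = 25.09291908
  phi_hat_1 = [gamma(1) gamma(0) - gamma(1) gamma(2)] / det = [(-3.5744)(6.1538) - (-3.5744)(1.5135)] / 25.09291908 = -16.58628832 / 25.09291908 = -0.661
  phi_hat_2 = [gamma(0) gamma(2) - gamma(1)^2] / det = [(6.1538)(1.5135) - (-3.5744)^2] / 25.09291908 = -3.46255906 / 25.09291908 = -0.138
So phi_hat = [-0.6610, -0.1380].
Therefore phi_hat_2 = -0.1380.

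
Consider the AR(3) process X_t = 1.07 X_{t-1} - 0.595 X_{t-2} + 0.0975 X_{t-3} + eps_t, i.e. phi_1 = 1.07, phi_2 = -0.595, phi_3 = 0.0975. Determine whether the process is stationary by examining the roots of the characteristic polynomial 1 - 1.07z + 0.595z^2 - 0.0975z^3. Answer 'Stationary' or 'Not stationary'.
\text{Stationary}

The AR(p) characteristic polynomial is P(z) = 1 - 1.07z + 0.595z^2 - 0.0975z^3.
Stationarity requires all roots to lie outside the unit circle, i.e. |z| > 1 for every root.
Degree 3: look for a simple real root z0 first, then factor out (1 - z/z0) and solve the remaining quadratic.
Testing z0 = 4: P(4) = 1 + (-1.07)(4) + (0.595)(4)^2 + (-0.0975)(4)^3
  = 1 + (-4.28) + (9.52) + (-6.24) = 0.  So z_0 = 4 is a root, |z_0| = 4.
Divide out the factor (1 - 0.25 z) = (1 - z/z0) (since 1/z0 = 0.25):
  P(z) = (1 - 0.25 z)(1 + (-0.82) z + (0.39) z^2)
  [check: z-coef -0.82 - (0.25) = -1.07; z^2-coef 0.39 - (0.25)(-0.82) = 0.595; z^3-coef -(0.25)(0.39) = -0.0975.]
Remaining roots from the quadratic factor 1 + (-0.82) z + (0.39) z^2:
  Set 1 + (-0.82) z + (0.39) z^2 = 0, i.e. a z^2 + b z + c = 0 with a = 0.39, b = -0.82, c = 1.
  Discriminant D = b^2 - 4ac = (-0.82)^2 - 4*(0.39)*1 = 0.6724 - (1.56) = -0.8876.
  D < 0, so the roots are the complex-conjugate pair z = (-b +/- i sqrt(-D)) / (2a) = 1.0513 +/- 1.2079i.
  For a conjugate pair |z|^2 = z * conj(z) = (product of roots) = c/a = 1/(0.39) = 2.564103, so |z| = sqrt(2.564103) = 1.6013 for both roots.
Moduli of all roots: 4.0000, 1.6013, 1.6013.
All moduli strictly greater than 1? Yes.
Verdict: Stationary.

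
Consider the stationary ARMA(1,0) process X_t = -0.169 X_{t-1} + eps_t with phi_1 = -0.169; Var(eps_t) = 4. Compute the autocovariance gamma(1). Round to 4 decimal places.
\gamma(1) = -0.6959

Multiply the model equation by X_{t-k} and take expectations. With theta_0 = psi_0 = 1 and psi_j the MA(infinity) weights, this gives
  gamma(k) - sum_i phi_i gamma(k-i) = c_k,
  c_k = sigma^2 * sum_{j=k..q} theta_j psi_{j-k}   (c_k = 0 for k > q),
using gamma(-m) = gamma(m).
Pure AR (q = 0): c_0 = sigma^2 = 4, c_k = 0 for k >= 1.
Equations for k = 0 and k = 1 (AR order 1):
  gamma(0) = phi_1 gamma(1) + c_0
  gamma(1) = phi_1 gamma(0) + c_1
Substituting the second into the first: gamma(0) (1 - phi_1^2) = c_0 + phi_1 c_1, so
  gamma(0) = c_0 / (1 - phi_1^2) = 4 / (1 - (-0.169)^2) = 4 / 0.971439 = 4.117603.
  gamma(1) = phi_1 gamma(0) = (-0.169)(4.117603) = -0.695875.
Therefore gamma(1) = -0.6959 (to 4 decimal places).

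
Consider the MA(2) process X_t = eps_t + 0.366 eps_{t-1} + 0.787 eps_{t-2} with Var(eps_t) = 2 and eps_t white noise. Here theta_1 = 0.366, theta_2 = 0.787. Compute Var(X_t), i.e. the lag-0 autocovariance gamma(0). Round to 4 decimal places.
\gamma(0) = 3.5067

For an MA(q) process X_t = eps_t + sum_i theta_i eps_{t-i} with
Var(eps_t) = sigma^2, the variance is
  gamma(0) = sigma^2 * (1 + sum_i theta_i^2).
  sum_i theta_i^2 = (0.366)^2 + (0.787)^2 = 0.133956 + 0.619369 = 0.753325.
  gamma(0) = 2 * (1 + 0.753325) = 2 * 1.753325 = 3.50665, which rounds to 3.5067.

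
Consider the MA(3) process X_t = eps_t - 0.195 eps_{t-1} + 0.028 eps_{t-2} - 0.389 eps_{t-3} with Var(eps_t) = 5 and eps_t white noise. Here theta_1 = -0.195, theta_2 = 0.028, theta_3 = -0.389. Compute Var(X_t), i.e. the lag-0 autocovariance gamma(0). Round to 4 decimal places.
\gamma(0) = 5.9507

For an MA(q) process X_t = eps_t + sum_i theta_i eps_{t-i} with
Var(eps_t) = sigma^2, the variance is
  gamma(0) = sigma^2 * (1 + sum_i theta_i^2).
  sum_i theta_i^2 = (-0.195)^2 + (0.028)^2 + (-0.389)^2 = 0.038025 + 0.000784 + 0.151321 = 0.19013.
  gamma(0) = 5 * (1 + 0.19013) = 5 * 1.19013 = 5.95065, which rounds to 5.9507.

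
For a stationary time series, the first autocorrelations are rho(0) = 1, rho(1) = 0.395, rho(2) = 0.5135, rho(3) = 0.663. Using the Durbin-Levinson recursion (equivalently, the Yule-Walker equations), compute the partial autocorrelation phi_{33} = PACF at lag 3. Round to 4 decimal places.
\phi_{33} = 0.5469

The PACF at lag k is phi_{kk}, the last component of the solution
to the Yule-Walker system G_k phi = r_k where
  (G_k)_{ij} = rho(|i - j|), (r_k)_i = rho(i), i,j = 1..k.
Equivalently, Durbin-Levinson gives phi_{kk} iteratively:
  phi_{11} = rho(1)
  phi_{kk} = [rho(k) - sum_{j=1..k-1} phi_{k-1,j} rho(k-j)]
            / [1 - sum_{j=1..k-1} phi_{k-1,j} rho(j)],
  phi_{k,j} = phi_{k-1,j} - phi_{kk} phi_{k-1,k-j},  j = 1..k-1.
Step k = 1:
  phi_11 = rho(1) = 0.395.
Step k = 2:
  phi_22 = [rho(2) - phi_11 rho(1)] / [1 - phi_11 rho(1)] = [0.5135 - (0.395)(0.395)] / [1 - (0.395)(0.395)]
         = 0.357475 / 0.843975 = 0.423561.
  Update: phi_21 = phi_11 - phi_22 phi_11 = 0.395 - (0.423561)(0.395) = 0.227693.
Step k = 3:
  phi_33 = [rho(3) - phi_21 rho(2) - phi_22 rho(1)] / [1 - phi_21 rho(1) - phi_22 rho(2)]
    numerator   = 0.663 - (0.227693)(0.5135) - (0.423561)(0.395) = 0.37877282
    denominator = 1 - (0.227693)(0.395) - (0.423561)(0.5135) = 0.69256249
  phi_33 = 0.37877282 / 0.69256249 = 0.5469.
Therefore phi_{33} = 0.5469.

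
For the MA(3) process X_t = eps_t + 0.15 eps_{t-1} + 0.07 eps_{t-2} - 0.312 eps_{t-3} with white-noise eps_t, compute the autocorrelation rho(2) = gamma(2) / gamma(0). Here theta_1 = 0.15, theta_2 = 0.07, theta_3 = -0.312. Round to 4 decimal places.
\rho(2) = 0.0206

For an MA(q) process with theta_0 = 1, the autocovariance is
  gamma(k) = sigma^2 * sum_{i=0..q-k} theta_i * theta_{i+k},
and rho(k) = gamma(k) / gamma(0). Sigma^2 cancels.
  numerator   = (1)*(0.07) + (0.15)*(-0.312) = 0.0232.
  denominator = (1)^2 + (0.15)^2 + (0.07)^2 + (-0.312)^2 = 1.124744.
  rho(2) = 0.0232 / 1.124744 = 0.0206.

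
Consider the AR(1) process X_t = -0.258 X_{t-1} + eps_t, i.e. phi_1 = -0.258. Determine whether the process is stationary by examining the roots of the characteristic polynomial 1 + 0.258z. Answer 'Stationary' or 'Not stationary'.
\text{Stationary}

The AR(p) characteristic polynomial is P(z) = 1 + 0.258z.
Stationarity requires all roots to lie outside the unit circle, i.e. |z| > 1 for every root.
This is linear in z: 1 + (0.258) z = 0  =>  z = -1/(0.258) = -3.875969,  |z| = 3.875969.
Moduli of all roots: 3.8760.
All moduli strictly greater than 1? Yes.
Verdict: Stationary.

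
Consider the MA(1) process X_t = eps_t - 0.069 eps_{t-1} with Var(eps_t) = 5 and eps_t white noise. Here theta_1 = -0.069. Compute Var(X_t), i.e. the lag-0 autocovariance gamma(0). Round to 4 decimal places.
\gamma(0) = 5.0238

For an MA(q) process X_t = eps_t + sum_i theta_i eps_{t-i} with
Var(eps_t) = sigma^2, the variance is
  gamma(0) = sigma^2 * (1 + sum_i theta_i^2).
  sum_i theta_i^2 = (-0.069)^2 = 0.004761.
  gamma(0) = 5 * (1 + 0.004761) = 5 * 1.004761 = 5.023805, which rounds to 5.0238.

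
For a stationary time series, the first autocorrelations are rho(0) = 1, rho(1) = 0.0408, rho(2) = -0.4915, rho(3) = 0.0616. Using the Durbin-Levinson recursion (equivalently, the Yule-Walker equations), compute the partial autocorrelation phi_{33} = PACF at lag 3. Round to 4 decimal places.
\phi_{33} = 0.1480

The PACF at lag k is phi_{kk}, the last component of the solution
to the Yule-Walker system G_k phi = r_k where
  (G_k)_{ij} = rho(|i - j|), (r_k)_i = rho(i), i,j = 1..k.
Equivalently, Durbin-Levinson gives phi_{kk} iteratively:
  phi_{11} = rho(1)
  phi_{kk} = [rho(k) - sum_{j=1..k-1} phi_{k-1,j} rho(k-j)]
            / [1 - sum_{j=1..k-1} phi_{k-1,j} rho(j)],
  phi_{k,j} = phi_{k-1,j} - phi_{kk} phi_{k-1,k-j},  j = 1..k-1.
Step k = 1:
  phi_11 = rho(1) = 0.0408.
Step k = 2:
  phi_22 = [rho(2) - phi_11 rho(1)] / [1 - phi_11 rho(1)] = [-0.4915 - (0.0408)(0.0408)] / [1 - (0.0408)(0.0408)]
         = -0.49316464 / 0.99833536 = -0.493987.
  Update: phi_21 = phi_11 - phi_22 phi_11 = 0.0408 - (-0.493987)(0.0408) = 0.060955.
Step k = 3:
  phi_33 = [rho(3) - phi_21 rho(2) - phi_22 rho(1)] / [1 - phi_21 rho(1) - phi_22 rho(2)]
    numerator   = 0.0616 - (0.060955)(-0.4915) - (-0.493987)(0.0408) = 0.11171389
    denominator = 1 - (0.060955)(0.0408) - (-0.493987)(-0.4915) = 0.75471846
  phi_33 = 0.11171389 / 0.75471846 = 0.148.
Therefore phi_{33} = 0.1480.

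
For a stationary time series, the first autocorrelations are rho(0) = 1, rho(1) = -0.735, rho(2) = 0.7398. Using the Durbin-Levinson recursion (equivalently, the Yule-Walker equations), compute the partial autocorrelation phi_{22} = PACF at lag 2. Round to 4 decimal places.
\phi_{22} = 0.4341

The PACF at lag k is phi_{kk}, the last component of the solution
to the Yule-Walker system G_k phi = r_k where
  (G_k)_{ij} = rho(|i - j|), (r_k)_i = rho(i), i,j = 1..k.
Equivalently, Durbin-Levinson gives phi_{kk} iteratively:
  phi_{11} = rho(1)
  phi_{kk} = [rho(k) - sum_{j=1..k-1} phi_{k-1,j} rho(k-j)]
            / [1 - sum_{j=1..k-1} phi_{k-1,j} rho(j)],
  phi_{k,j} = phi_{k-1,j} - phi_{kk} phi_{k-1,k-j},  j = 1..k-1.
Step k = 1:
  phi_11 = rho(1) = -0.735.
Step k = 2:
  phi_22 = [rho(2) - phi_11 rho(1)] / [1 - phi_11 rho(1)] = [0.7398 - (-0.735)(-0.735)] / [1 - (-0.735)(-0.735)]
         = 0.199575 / 0.459775 = 0.4341.
Therefore phi_{22} = 0.4341.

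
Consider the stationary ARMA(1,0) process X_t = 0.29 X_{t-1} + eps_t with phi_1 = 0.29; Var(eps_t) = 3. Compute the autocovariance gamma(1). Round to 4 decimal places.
\gamma(1) = 0.9499

Multiply the model equation by X_{t-k} and take expectations. With theta_0 = psi_0 = 1 and psi_j the MA(infinity) weights, this gives
  gamma(k) - sum_i phi_i gamma(k-i) = c_k,
  c_k = sigma^2 * sum_{j=k..q} theta_j psi_{j-k}   (c_k = 0 for k > q),
using gamma(-m) = gamma(m).
Pure AR (q = 0): c_0 = sigma^2 = 3, c_k = 0 for k >= 1.
Equations for k = 0 and k = 1 (AR order 1):
  gamma(0) = phi_1 gamma(1) + c_0
  gamma(1) = phi_1 gamma(0) + c_1
Substituting the second into the first: gamma(0) (1 - phi_1^2) = c_0 + phi_1 c_1, so
  gamma(0) = c_0 / (1 - phi_1^2) = 3 / (1 - (0.29)^2) = 3 / 0.9159 = 3.275467.
  gamma(1) = phi_1 gamma(0) = (0.29)(3.275467) = 0.949885.
Therefore gamma(1) = 0.9499 (to 4 decimal places).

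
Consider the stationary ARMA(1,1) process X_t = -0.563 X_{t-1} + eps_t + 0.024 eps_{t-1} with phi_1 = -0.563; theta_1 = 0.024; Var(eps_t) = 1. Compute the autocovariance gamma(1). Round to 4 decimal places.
\gamma(1) = -0.7785

Multiply the model equation by X_{t-k} and take expectations. With theta_0 = psi_0 = 1 and psi_j the MA(infinity) weights, this gives
  gamma(k) - sum_i phi_i gamma(k-i) = c_k,
  c_k = sigma^2 * sum_{j=k..q} theta_j psi_{j-k}   (c_k = 0 for k > q),
using gamma(-m) = gamma(m).
psi-weights needed (psi_j = theta_j + sum_i phi_i psi_{j-i}):
  psi_1 = theta_1 + phi_1 = 0.024 + (-0.563) = -0.539
Right-hand sides:
  c_0 = sigma^2 (1 + theta_1 psi_1) = 1 * (1 + (0.024)(-0.539)) = 1 * 0.987064 = 0.987064
  c_1 = sigma^2 theta_1 = 1 * (0.024) = 0.024
  c_2 = 0
Equations for k = 0 and k = 1 (AR order 1):
  gamma(0) = phi_1 gamma(1) + c_0
  gamma(1) = phi_1 gamma(0) + c_1
Substituting the second into the first: gamma(0) (1 - phi_1^2) = c_0 + phi_1 c_1, so
  gamma(0) = (c_0 + phi_1 c_1) / (1 - phi_1^2) = (0.987064 + (-0.563)(0.024)) / (1 - (-0.563)^2) = 0.973552 / 0.683031 = 1.425341.
  gamma(1) = phi_1 gamma(0) + c_1 = (-0.563)(1.425341) + (0.024) = -0.778467.
Therefore gamma(1) = -0.7785 (to 4 decimal places).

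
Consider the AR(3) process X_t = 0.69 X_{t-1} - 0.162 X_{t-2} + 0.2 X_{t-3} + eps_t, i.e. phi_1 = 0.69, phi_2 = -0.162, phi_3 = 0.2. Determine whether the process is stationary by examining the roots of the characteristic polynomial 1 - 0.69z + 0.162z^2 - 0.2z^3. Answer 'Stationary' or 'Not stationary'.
\text{Stationary}

The AR(p) characteristic polynomial is P(z) = 1 - 0.69z + 0.162z^2 - 0.2z^3.
Stationarity requires all roots to lie outside the unit circle, i.e. |z| > 1 for every root.
Degree 3: look for a simple real root z0 first, then factor out (1 - z/z0) and solve the remaining quadratic.
Testing z0 = 1.25: P(1.25) = 1 + (-0.69)(1.25) + (0.162)(1.25)^2 + (-0.2)(1.25)^3
  = 1 + (-0.8625) + (0.253125) + (-0.390625) = 0.  So z_0 = 1.25 is a root, |z_0| = 1.25.
Divide out the factor (1 - 0.8 z) = (1 - z/z0) (since 1/z0 = 0.8):
  P(z) = (1 - 0.8 z)(1 + (0.11) z + (0.25) z^2)
  [check: z-coef 0.11 - (0.8) = -0.69; z^2-coef 0.25 - (0.8)(0.11) = 0.162; z^3-coef -(0.8)(0.25) = -0.2.]
Remaining roots from the quadratic factor 1 + (0.11) z + (0.25) z^2:
  Set 1 + (0.11) z + (0.25) z^2 = 0, i.e. a z^2 + b z + c = 0 with a = 0.25, b = 0.11, c = 1.
  Discriminant D = b^2 - 4ac = (0.11)^2 - 4*(0.25)*1 = 0.0121 - (1) = -0.9879.
  D < 0, so the roots are the complex-conjugate pair z = (-b +/- i sqrt(-D)) / (2a) = -0.22 +/- 1.9879i.
  For a conjugate pair |z|^2 = z * conj(z) = (product of roots) = c/a = 1/(0.25) = 4, so |z| = sqrt(4) = 2 for both roots.
Moduli of all roots: 1.2500, 2.0000, 2.0000.
All moduli strictly greater than 1? Yes.
Verdict: Stationary.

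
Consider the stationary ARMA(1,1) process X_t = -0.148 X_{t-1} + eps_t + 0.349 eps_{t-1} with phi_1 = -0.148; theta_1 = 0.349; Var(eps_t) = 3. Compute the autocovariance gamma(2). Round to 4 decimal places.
\gamma(2) = -0.0865

Multiply the model equation by X_{t-k} and take expectations. With theta_0 = psi_0 = 1 and psi_j the MA(infinity) weights, this gives
  gamma(k) - sum_i phi_i gamma(k-i) = c_k,
  c_k = sigma^2 * sum_{j=k..q} theta_j psi_{j-k}   (c_k = 0 for k > q),
using gamma(-m) = gamma(m).
psi-weights needed (psi_j = theta_j + sum_i phi_i psi_{j-i}):
  psi_1 = theta_1 + phi_1 = 0.349 + (-0.148) = 0.201
Right-hand sides:
  c_0 = sigma^2 (1 + theta_1 psi_1) = 3 * (1 + (0.349)(0.201)) = 3 * 1.070149 = 3.210447
  c_1 = sigma^2 theta_1 = 3 * (0.349) = 1.047
  c_2 = 0
Equations for k = 0 and k = 1 (AR order 1):
  gamma(0) = phi_1 gamma(1) + c_0
  gamma(1) = phi_1 gamma(0) + c_1
Substituting the second into the first: gamma(0) (1 - phi_1^2) = c_0 + phi_1 c_1, so
  gamma(0) = (c_0 + phi_1 c_1) / (1 - phi_1^2) = (3.210447 + (-0.148)(1.047)) / (1 - (-0.148)^2) = 3.055491 / 0.978096 = 3.123917.
  gamma(1) = phi_1 gamma(0) + c_1 = (-0.148)(3.123917) + (1.047) = 0.58466.
For k = 2 (> q): gamma(2) = phi_1 gamma(1) = (-0.148)(0.58466) = -0.08653.
Therefore gamma(2) = -0.0865 (to 4 decimal places).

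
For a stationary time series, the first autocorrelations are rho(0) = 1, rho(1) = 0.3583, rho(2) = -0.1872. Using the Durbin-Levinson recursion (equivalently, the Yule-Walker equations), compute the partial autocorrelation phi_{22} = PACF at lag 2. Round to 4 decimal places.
\phi_{22} = -0.3621

The PACF at lag k is phi_{kk}, the last component of the solution
to the Yule-Walker system G_k phi = r_k where
  (G_k)_{ij} = rho(|i - j|), (r_k)_i = rho(i), i,j = 1..k.
Equivalently, Durbin-Levinson gives phi_{kk} iteratively:
  phi_{11} = rho(1)
  phi_{kk} = [rho(k) - sum_{j=1..k-1} phi_{k-1,j} rho(k-j)]
            / [1 - sum_{j=1..k-1} phi_{k-1,j} rho(j)],
  phi_{k,j} = phi_{k-1,j} - phi_{kk} phi_{k-1,k-j},  j = 1..k-1.
Step k = 1:
  phi_11 = rho(1) = 0.3583.
Step k = 2:
  phi_22 = [rho(2) - phi_11 rho(1)] / [1 - phi_11 rho(1)] = [-0.1872 - (0.3583)(0.3583)] / [1 - (0.3583)(0.3583)]
         = -0.31557889 / 0.87162111 = -0.3621.
Therefore phi_{22} = -0.3621.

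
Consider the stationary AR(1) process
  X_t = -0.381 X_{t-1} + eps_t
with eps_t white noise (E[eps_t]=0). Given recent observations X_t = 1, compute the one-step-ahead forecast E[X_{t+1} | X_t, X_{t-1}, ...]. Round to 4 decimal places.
E[X_{t+1} \mid \mathcal F_t] = -0.3810

For an AR(p) model X_t = c + sum_i phi_i X_{t-i} + eps_t, the
one-step-ahead conditional mean is
  E[X_{t+1} | X_t, ...] = c + sum_i phi_i X_{t+1-i}.
Substitute known values:
  E[X_{t+1} | ...] = (-0.381) * (1)
                   = -0.3810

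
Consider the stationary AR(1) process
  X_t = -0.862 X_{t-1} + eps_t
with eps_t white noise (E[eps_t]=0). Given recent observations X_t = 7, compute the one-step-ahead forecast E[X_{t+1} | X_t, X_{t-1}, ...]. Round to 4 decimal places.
E[X_{t+1} \mid \mathcal F_t] = -6.0340

For an AR(p) model X_t = c + sum_i phi_i X_{t-i} + eps_t, the
one-step-ahead conditional mean is
  E[X_{t+1} | X_t, ...] = c + sum_i phi_i X_{t+1-i}.
Substitute known values:
  E[X_{t+1} | ...] = (-0.862) * (7)
                   = -6.0340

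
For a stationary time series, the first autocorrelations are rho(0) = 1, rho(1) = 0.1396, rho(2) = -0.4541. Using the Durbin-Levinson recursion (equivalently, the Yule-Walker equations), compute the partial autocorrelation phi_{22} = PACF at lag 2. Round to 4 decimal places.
\phi_{22} = -0.4830

The PACF at lag k is phi_{kk}, the last component of the solution
to the Yule-Walker system G_k phi = r_k where
  (G_k)_{ij} = rho(|i - j|), (r_k)_i = rho(i), i,j = 1..k.
Equivalently, Durbin-Levinson gives phi_{kk} iteratively:
  phi_{11} = rho(1)
  phi_{kk} = [rho(k) - sum_{j=1..k-1} phi_{k-1,j} rho(k-j)]
            / [1 - sum_{j=1..k-1} phi_{k-1,j} rho(j)],
  phi_{k,j} = phi_{k-1,j} - phi_{kk} phi_{k-1,k-j},  j = 1..k-1.
Step k = 1:
  phi_11 = rho(1) = 0.1396.
Step k = 2:
  phi_22 = [rho(2) - phi_11 rho(1)] / [1 - phi_11 rho(1)] = [-0.4541 - (0.1396)(0.1396)] / [1 - (0.1396)(0.1396)]
         = -0.47358816 / 0.98051184 = -0.483.
Therefore phi_{22} = -0.4830.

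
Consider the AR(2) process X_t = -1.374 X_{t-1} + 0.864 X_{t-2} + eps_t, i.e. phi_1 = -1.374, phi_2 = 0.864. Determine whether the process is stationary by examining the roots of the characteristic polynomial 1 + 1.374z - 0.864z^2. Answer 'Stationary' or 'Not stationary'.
\text{Not stationary}

The AR(p) characteristic polynomial is P(z) = 1 + 1.374z - 0.864z^2.
Stationarity requires all roots to lie outside the unit circle, i.e. |z| > 1 for every root.
Set 1 + (1.374) z + (-0.864) z^2 = 0, i.e. a z^2 + b z + c = 0 with a = -0.864, b = 1.374, c = 1.
Discriminant D = b^2 - 4ac = (1.374)^2 - 4*(-0.864)*1 = 1.887876 - (-3.456) = 5.343876.
D >= 0, so the roots are real: z = (-b +/- sqrt(D)) / (2a) = (-1.374 +/- 2.311683) / (-1.728).
  z_1 = (-1.374 + 2.311683) / (-1.728) = -0.5426,   |z_1| = 0.5426.
  z_2 = (-1.374 - 2.311683) / (-1.728) = 2.1329,   |z_2| = 2.1329.
Moduli of all roots: 0.5426, 2.1329.
All moduli strictly greater than 1? No.
Verdict: Not stationary.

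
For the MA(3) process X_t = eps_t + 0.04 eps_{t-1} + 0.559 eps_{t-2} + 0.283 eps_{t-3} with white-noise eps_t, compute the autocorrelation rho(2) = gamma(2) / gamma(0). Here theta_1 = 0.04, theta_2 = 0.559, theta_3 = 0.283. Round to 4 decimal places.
\rho(2) = 0.4091

For an MA(q) process with theta_0 = 1, the autocovariance is
  gamma(k) = sigma^2 * sum_{i=0..q-k} theta_i * theta_{i+k},
and rho(k) = gamma(k) / gamma(0). Sigma^2 cancels.
  numerator   = (1)*(0.559) + (0.04)*(0.283) = 0.57032.
  denominator = (1)^2 + (0.04)^2 + (0.559)^2 + (0.283)^2 = 1.39417.
  rho(2) = 0.57032 / 1.39417 = 0.4091.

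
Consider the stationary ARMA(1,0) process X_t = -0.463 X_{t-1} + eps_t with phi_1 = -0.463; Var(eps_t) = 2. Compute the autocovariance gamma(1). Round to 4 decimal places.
\gamma(1) = -1.1787

Multiply the model equation by X_{t-k} and take expectations. With theta_0 = psi_0 = 1 and psi_j the MA(infinity) weights, this gives
  gamma(k) - sum_i phi_i gamma(k-i) = c_k,
  c_k = sigma^2 * sum_{j=k..q} theta_j psi_{j-k}   (c_k = 0 for k > q),
using gamma(-m) = gamma(m).
Pure AR (q = 0): c_0 = sigma^2 = 2, c_k = 0 for k >= 1.
Equations for k = 0 and k = 1 (AR order 1):
  gamma(0) = phi_1 gamma(1) + c_0
  gamma(1) = phi_1 gamma(0) + c_1
Substituting the second into the first: gamma(0) (1 - phi_1^2) = c_0 + phi_1 c_1, so
  gamma(0) = c_0 / (1 - phi_1^2) = 2 / (1 - (-0.463)^2) = 2 / 0.785631 = 2.545724.
  gamma(1) = phi_1 gamma(0) = (-0.463)(2.545724) = -1.17867.
Therefore gamma(1) = -1.1787 (to 4 decimal places).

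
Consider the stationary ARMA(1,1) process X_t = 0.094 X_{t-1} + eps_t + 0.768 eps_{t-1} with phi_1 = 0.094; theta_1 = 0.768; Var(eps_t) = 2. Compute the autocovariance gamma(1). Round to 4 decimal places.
\gamma(1) = 1.8649

Multiply the model equation by X_{t-k} and take expectations. With theta_0 = psi_0 = 1 and psi_j the MA(infinity) weights, this gives
  gamma(k) - sum_i phi_i gamma(k-i) = c_k,
  c_k = sigma^2 * sum_{j=k..q} theta_j psi_{j-k}   (c_k = 0 for k > q),
using gamma(-m) = gamma(m).
psi-weights needed (psi_j = theta_j + sum_i phi_i psi_{j-i}):
  psi_1 = theta_1 + phi_1 = 0.768 + (0.094) = 0.862
Right-hand sides:
  c_0 = sigma^2 (1 + theta_1 psi_1) = 2 * (1 + (0.768)(0.862)) = 2 * 1.662016 = 3.324032
  c_1 = sigma^2 theta_1 = 2 * (0.768) = 1.536
  c_2 = 0
Equations for k = 0 and k = 1 (AR order 1):
  gamma(0) = phi_1 gamma(1) + c_0
  gamma(1) = phi_1 gamma(0) + c_1
Substituting the second into the first: gamma(0) (1 - phi_1^2) = c_0 + phi_1 c_1, so
  gamma(0) = (c_0 + phi_1 c_1) / (1 - phi_1^2) = (3.324032 + (0.094)(1.536)) / (1 - (0.094)^2) = 3.468416 / 0.991164 = 3.499336.
  gamma(1) = phi_1 gamma(0) + c_1 = (0.094)(3.499336) + (1.536) = 1.864938.
Therefore gamma(1) = 1.8649 (to 4 decimal places).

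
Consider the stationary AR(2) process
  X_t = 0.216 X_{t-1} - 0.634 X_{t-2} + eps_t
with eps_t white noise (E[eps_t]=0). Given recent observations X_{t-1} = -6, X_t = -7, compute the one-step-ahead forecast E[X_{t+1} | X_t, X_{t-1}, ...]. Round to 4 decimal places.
E[X_{t+1} \mid \mathcal F_t] = 2.2920

For an AR(p) model X_t = c + sum_i phi_i X_{t-i} + eps_t, the
one-step-ahead conditional mean is
  E[X_{t+1} | X_t, ...] = c + sum_i phi_i X_{t+1-i}.
Substitute known values:
  E[X_{t+1} | ...] = (0.216) * (-7) + (-0.634) * (-6)
                   = 2.2920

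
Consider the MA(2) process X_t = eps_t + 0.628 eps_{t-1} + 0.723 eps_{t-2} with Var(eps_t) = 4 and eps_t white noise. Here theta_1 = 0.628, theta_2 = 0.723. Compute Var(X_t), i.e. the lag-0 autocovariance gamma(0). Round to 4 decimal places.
\gamma(0) = 7.6685

For an MA(q) process X_t = eps_t + sum_i theta_i eps_{t-i} with
Var(eps_t) = sigma^2, the variance is
  gamma(0) = sigma^2 * (1 + sum_i theta_i^2).
  sum_i theta_i^2 = (0.628)^2 + (0.723)^2 = 0.394384 + 0.522729 = 0.917113.
  gamma(0) = 4 * (1 + 0.917113) = 4 * 1.917113 = 7.668452, which rounds to 7.6685.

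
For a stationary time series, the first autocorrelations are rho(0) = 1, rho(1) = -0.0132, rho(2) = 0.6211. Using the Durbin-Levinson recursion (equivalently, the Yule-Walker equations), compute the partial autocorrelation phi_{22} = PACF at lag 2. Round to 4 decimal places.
\phi_{22} = 0.6210

The PACF at lag k is phi_{kk}, the last component of the solution
to the Yule-Walker system G_k phi = r_k where
  (G_k)_{ij} = rho(|i - j|), (r_k)_i = rho(i), i,j = 1..k.
Equivalently, Durbin-Levinson gives phi_{kk} iteratively:
  phi_{11} = rho(1)
  phi_{kk} = [rho(k) - sum_{j=1..k-1} phi_{k-1,j} rho(k-j)]
            / [1 - sum_{j=1..k-1} phi_{k-1,j} rho(j)],
  phi_{k,j} = phi_{k-1,j} - phi_{kk} phi_{k-1,k-j},  j = 1..k-1.
Step k = 1:
  phi_11 = rho(1) = -0.0132.
Step k = 2:
  phi_22 = [rho(2) - phi_11 rho(1)] / [1 - phi_11 rho(1)] = [0.6211 - (-0.0132)(-0.0132)] / [1 - (-0.0132)(-0.0132)]
         = 0.62092576 / 0.99982576 = 0.621.
Therefore phi_{22} = 0.6210.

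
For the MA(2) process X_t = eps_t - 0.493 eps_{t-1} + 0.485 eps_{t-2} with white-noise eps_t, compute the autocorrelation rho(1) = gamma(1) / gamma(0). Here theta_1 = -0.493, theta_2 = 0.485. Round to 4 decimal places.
\rho(1) = -0.4952

For an MA(q) process with theta_0 = 1, the autocovariance is
  gamma(k) = sigma^2 * sum_{i=0..q-k} theta_i * theta_{i+k},
and rho(k) = gamma(k) / gamma(0). Sigma^2 cancels.
  numerator   = (1)*(-0.493) + (-0.493)*(0.485) = -0.732105.
  denominator = (1)^2 + (-0.493)^2 + (0.485)^2 = 1.478274.
  rho(1) = -0.732105 / 1.478274 = -0.4952.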